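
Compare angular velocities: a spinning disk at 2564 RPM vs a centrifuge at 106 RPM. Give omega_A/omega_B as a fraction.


Given: RPM_A = 2564, RPM_B = 106
omega = 2*pi*RPM/60, so omega_A/omega_B = RPM_A / RPM_B
omega_A/omega_B = 2564 / 106
omega_A/omega_B = 1282/53

1282/53


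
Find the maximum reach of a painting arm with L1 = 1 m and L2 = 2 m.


Given: L1 = 1 m, L2 = 2 m
For a 2-link planar arm, max reach = L1 + L2 (fully extended)
Max reach = 1 + 2
Max reach = 3 m

3 m


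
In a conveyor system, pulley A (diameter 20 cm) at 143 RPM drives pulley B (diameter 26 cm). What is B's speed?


Given: D1 = 20 cm, w1 = 143 RPM, D2 = 26 cm
Using D1*w1 = D2*w2
w2 = D1*w1 / D2
w2 = 20*143 / 26
w2 = 2860 / 26
w2 = 110 RPM

110 RPM


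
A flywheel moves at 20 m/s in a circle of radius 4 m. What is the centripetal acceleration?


Given: v = 20 m/s, r = 4 m
Using a_c = v^2 / r
a_c = 20^2 / 4
a_c = 400 / 4
a_c = 100 m/s^2

100 m/s^2


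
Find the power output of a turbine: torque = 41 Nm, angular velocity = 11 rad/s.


Given: tau = 41 Nm, omega = 11 rad/s
Using P = tau * omega
P = 41 * 11
P = 451 W

451 W


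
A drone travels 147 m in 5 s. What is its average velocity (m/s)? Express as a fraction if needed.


Given: distance d = 147 m, time t = 5 s
Using v = d / t
v = 147 / 5
v = 147/5 m/s

147/5 m/s


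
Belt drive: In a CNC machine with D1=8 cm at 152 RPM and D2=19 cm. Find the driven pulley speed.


Given: D1 = 8 cm, w1 = 152 RPM, D2 = 19 cm
Using D1*w1 = D2*w2
w2 = D1*w1 / D2
w2 = 8*152 / 19
w2 = 1216 / 19
w2 = 64 RPM

64 RPM


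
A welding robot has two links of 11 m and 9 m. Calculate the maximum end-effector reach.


Given: L1 = 11 m, L2 = 9 m
For a 2-link planar arm, max reach = L1 + L2 (fully extended)
Max reach = 11 + 9
Max reach = 20 m

20 m


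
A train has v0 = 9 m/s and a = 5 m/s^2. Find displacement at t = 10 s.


Given: v0 = 9 m/s, a = 5 m/s^2, t = 10 s
Using s = v0*t + (1/2)*a*t^2
s = 9*10 + (1/2)*5*10^2
s = 90 + (1/2)*500
s = 90 + 250
s = 340

340 m


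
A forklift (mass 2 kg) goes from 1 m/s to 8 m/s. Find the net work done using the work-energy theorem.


Given: m = 2 kg, v0 = 1 m/s, v = 8 m/s
Using W = (1/2)*m*(v^2 - v0^2)
v^2 = 8^2 = 64
v0^2 = 1^2 = 1
v^2 - v0^2 = 64 - 1 = 63
W = (1/2)*2*63 = 63 J

63 J


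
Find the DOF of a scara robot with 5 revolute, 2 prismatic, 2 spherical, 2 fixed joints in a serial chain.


Given: serial robot with 5 revolute, 2 prismatic, 2 spherical, 2 fixed joints
DOF contribution per joint type: revolute=1, prismatic=1, spherical=3, fixed=0
DOF = 5*1 + 2*1 + 2*3 + 2*0
DOF = 13

13


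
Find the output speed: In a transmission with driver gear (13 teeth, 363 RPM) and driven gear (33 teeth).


Given: N1 = 13 teeth, w1 = 363 RPM, N2 = 33 teeth
Using N1*w1 = N2*w2
w2 = N1*w1 / N2
w2 = 13*363 / 33
w2 = 4719 / 33
w2 = 143 RPM

143 RPM


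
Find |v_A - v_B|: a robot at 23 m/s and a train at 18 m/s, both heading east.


Given: v_A = 23 m/s east, v_B = 18 m/s east
Both move in the same direction; relative speed = |v_A - v_B|
|23 - 18| = |5|
= 5 m/s

5 m/s


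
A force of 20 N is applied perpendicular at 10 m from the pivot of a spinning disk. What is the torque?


Given: F = 20 N, r = 10 m, angle = 90 deg (perpendicular)
Using tau = F * r * sin(90)
sin(90) = 1
tau = 20 * 10 * 1
tau = 200 Nm

200 Nm


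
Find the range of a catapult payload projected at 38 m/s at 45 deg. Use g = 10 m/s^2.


Given: v0 = 38 m/s, theta = 45 deg, g = 10 m/s^2
sin(2*45) = sin(90) = 1
Using R = v0^2 * sin(2*theta) / g
R = 38^2 * 1 / 10
R = 1444 / 10
R = 722/5 m

722/5 m


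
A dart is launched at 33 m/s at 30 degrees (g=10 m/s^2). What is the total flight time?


Given: v0 = 33 m/s, theta = 30 deg, g = 10 m/s^2
sin(30) = 1/2
Using T = 2*v0*sin(theta) / g
T = 2*33*1/2 / 10
T = 33 / 10
T = 33/10 s

33/10 s


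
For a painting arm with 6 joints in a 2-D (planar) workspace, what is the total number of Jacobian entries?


Given: task space dimension = 2, joints = 6
Jacobian is a 2 x 6 matrix
Total entries = rows * columns
Total = 2 * 6
Total = 12

12


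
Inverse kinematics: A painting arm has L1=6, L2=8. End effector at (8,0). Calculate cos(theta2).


Given: L1 = 6, L2 = 8, target (x, y) = (8, 0)
Using cos(theta2) = (x^2 + y^2 - L1^2 - L2^2) / (2*L1*L2)
x^2 + y^2 = 8^2 + 0 = 64
L1^2 + L2^2 = 36 + 64 = 100
Numerator = 64 - 100 = -36
Denominator = 2*6*8 = 96
cos(theta2) = -36/96 = -3/8

-3/8


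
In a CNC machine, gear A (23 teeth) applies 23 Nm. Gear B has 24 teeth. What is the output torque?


Given: N1 = 23, N2 = 24, T1 = 23 Nm
Using T2/T1 = N2/N1
T2 = T1 * N2 / N1
T2 = 23 * 24 / 23
T2 = 552 / 23
T2 = 24 Nm

24 Nm


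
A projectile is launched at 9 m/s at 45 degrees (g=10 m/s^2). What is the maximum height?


Given: v0 = 9 m/s, theta = 45 deg, g = 10 m/s^2
sin^2(45) = 1/2
Using H = v0^2 * sin^2(theta) / (2*g)
H = 9^2 * 1/2 / (2*10)
H = 81 * 1/2 / 20
H = 81/2 / 20
H = 81/40 m

81/40 m


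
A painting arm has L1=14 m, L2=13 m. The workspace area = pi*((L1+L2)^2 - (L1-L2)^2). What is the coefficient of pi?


Given: L1 = 14, L2 = 13
(L1+L2)^2 = (27)^2 = 729
(L1-L2)^2 = (1)^2 = 1
Difference = 729 - 1 = 728
This equals 4*L1*L2 = 4*14*13 = 728
Workspace area = 728*pi

728


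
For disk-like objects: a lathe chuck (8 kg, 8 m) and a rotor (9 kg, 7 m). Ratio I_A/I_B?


Given: M1=8 kg, R1=8 m, M2=9 kg, R2=7 m
For a disk: I = (1/2)*M*R^2, so I_A/I_B = (M1*R1^2)/(M2*R2^2)
M1*R1^2 = 8*64 = 512
M2*R2^2 = 9*49 = 441
I_A/I_B = 512/441 = 512/441

512/441


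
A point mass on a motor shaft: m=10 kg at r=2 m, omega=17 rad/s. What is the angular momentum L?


Given: m = 10 kg, r = 2 m, omega = 17 rad/s
For a point mass: I = m*r^2
I = 10*2^2 = 10*4 = 40
L = I*omega = 40*17
L = 680 kg*m^2/s

680 kg*m^2/s


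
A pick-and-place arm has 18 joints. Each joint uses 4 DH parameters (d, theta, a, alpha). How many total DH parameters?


Given: 18 joints, 4 DH parameters per joint (d, theta, a, alpha)
Total DH parameters = number_of_joints * 4
Total = 18 * 4
Total = 72

72


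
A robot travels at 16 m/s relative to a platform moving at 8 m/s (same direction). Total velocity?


Given: object velocity = 16 m/s, platform velocity = 8 m/s (same direction)
Using classical velocity addition: v_total = v_object + v_platform
v_total = 16 + 8
v_total = 24 m/s

24 m/s


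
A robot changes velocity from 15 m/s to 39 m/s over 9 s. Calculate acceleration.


Given: initial velocity v0 = 15 m/s, final velocity v = 39 m/s, time t = 9 s
Using a = (v - v0) / t
a = (39 - 15) / 9
a = 24 / 9
a = 8/3 m/s^2

8/3 m/s^2


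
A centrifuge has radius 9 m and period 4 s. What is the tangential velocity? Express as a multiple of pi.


Given: radius r = 9 m, period T = 4 s
Using v = 2*pi*r / T
v = 2*pi*9 / 4
v = 18*pi / 4
v = 9/2*pi m/s

9/2*pi m/s


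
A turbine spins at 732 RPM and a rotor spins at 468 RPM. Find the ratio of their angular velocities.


Given: RPM_A = 732, RPM_B = 468
omega = 2*pi*RPM/60, so omega_A/omega_B = RPM_A / RPM_B
omega_A/omega_B = 732 / 468
omega_A/omega_B = 61/39

61/39


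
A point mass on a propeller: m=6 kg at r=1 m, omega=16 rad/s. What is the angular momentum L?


Given: m = 6 kg, r = 1 m, omega = 16 rad/s
For a point mass: I = m*r^2
I = 6*1^2 = 6*1 = 6
L = I*omega = 6*16
L = 96 kg*m^2/s

96 kg*m^2/s


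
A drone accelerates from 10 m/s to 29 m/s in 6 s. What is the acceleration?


Given: initial velocity v0 = 10 m/s, final velocity v = 29 m/s, time t = 6 s
Using a = (v - v0) / t
a = (29 - 10) / 6
a = 19 / 6
a = 19/6 m/s^2

19/6 m/s^2


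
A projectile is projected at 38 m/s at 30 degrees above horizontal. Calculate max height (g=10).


Given: v0 = 38 m/s, theta = 30 deg, g = 10 m/s^2
sin^2(30) = 1/4
Using H = v0^2 * sin^2(theta) / (2*g)
H = 38^2 * 1/4 / (2*10)
H = 1444 * 1/4 / 20
H = 361 / 20
H = 361/20 m

361/20 m


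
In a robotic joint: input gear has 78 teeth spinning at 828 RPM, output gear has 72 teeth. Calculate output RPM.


Given: N1 = 78 teeth, w1 = 828 RPM, N2 = 72 teeth
Using N1*w1 = N2*w2
w2 = N1*w1 / N2
w2 = 78*828 / 72
w2 = 64584 / 72
w2 = 897 RPM

897 RPM


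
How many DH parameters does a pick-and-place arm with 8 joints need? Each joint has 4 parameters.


Given: 8 joints, 4 DH parameters per joint (d, theta, a, alpha)
Total DH parameters = number_of_joints * 4
Total = 8 * 4
Total = 32

32


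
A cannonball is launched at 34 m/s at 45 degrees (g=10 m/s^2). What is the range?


Given: v0 = 34 m/s, theta = 45 deg, g = 10 m/s^2
sin(2*45) = sin(90) = 1
Using R = v0^2 * sin(2*theta) / g
R = 34^2 * 1 / 10
R = 1156 / 10
R = 578/5 m

578/5 m


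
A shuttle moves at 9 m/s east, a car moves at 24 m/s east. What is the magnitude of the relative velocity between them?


Given: v_A = 9 m/s east, v_B = 24 m/s east
Both move in the same direction; relative speed = |v_A - v_B|
|9 - 24| = |-15|
= 15 m/s

15 m/s


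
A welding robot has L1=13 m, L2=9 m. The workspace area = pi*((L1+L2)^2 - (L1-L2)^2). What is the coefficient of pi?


Given: L1 = 13, L2 = 9
(L1+L2)^2 = (22)^2 = 484
(L1-L2)^2 = (4)^2 = 16
Difference = 484 - 16 = 468
This equals 4*L1*L2 = 4*13*9 = 468
Workspace area = 468*pi

468


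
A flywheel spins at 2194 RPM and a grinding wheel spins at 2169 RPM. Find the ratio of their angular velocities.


Given: RPM_A = 2194, RPM_B = 2169
omega = 2*pi*RPM/60, so omega_A/omega_B = RPM_A / RPM_B
omega_A/omega_B = 2194 / 2169
omega_A/omega_B = 2194/2169

2194/2169


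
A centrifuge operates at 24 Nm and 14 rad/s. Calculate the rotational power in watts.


Given: tau = 24 Nm, omega = 14 rad/s
Using P = tau * omega
P = 24 * 14
P = 336 W

336 W


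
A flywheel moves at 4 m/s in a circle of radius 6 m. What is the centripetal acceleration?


Given: v = 4 m/s, r = 6 m
Using a_c = v^2 / r
a_c = 4^2 / 6
a_c = 16 / 6
a_c = 8/3 m/s^2

8/3 m/s^2


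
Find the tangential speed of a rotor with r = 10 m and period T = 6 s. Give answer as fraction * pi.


Given: radius r = 10 m, period T = 6 s
Using v = 2*pi*r / T
v = 2*pi*10 / 6
v = 20*pi / 6
v = 10/3*pi m/s

10/3*pi m/s


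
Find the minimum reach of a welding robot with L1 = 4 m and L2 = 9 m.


Given: L1 = 4 m, L2 = 9 m
For a 2-link planar arm, min reach = |L1 - L2| (second link folded back)
Min reach = |4 - 9|
Min reach = 5 m

5 m


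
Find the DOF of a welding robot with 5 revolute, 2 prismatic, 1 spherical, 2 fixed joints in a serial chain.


Given: serial robot with 5 revolute, 2 prismatic, 1 spherical, 2 fixed joints
DOF contribution per joint type: revolute=1, prismatic=1, spherical=3, fixed=0
DOF = 5*1 + 2*1 + 1*3 + 2*0
DOF = 10

10


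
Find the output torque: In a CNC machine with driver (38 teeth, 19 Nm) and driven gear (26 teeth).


Given: N1 = 38, N2 = 26, T1 = 19 Nm
Using T2/T1 = N2/N1
T2 = T1 * N2 / N1
T2 = 19 * 26 / 38
T2 = 494 / 38
T2 = 13 Nm

13 Nm


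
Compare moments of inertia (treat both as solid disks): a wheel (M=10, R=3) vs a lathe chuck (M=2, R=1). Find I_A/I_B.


Given: M1=10 kg, R1=3 m, M2=2 kg, R2=1 m
For a disk: I = (1/2)*M*R^2, so I_A/I_B = (M1*R1^2)/(M2*R2^2)
M1*R1^2 = 10*9 = 90
M2*R2^2 = 2*1 = 2
I_A/I_B = 90/2 = 45

45


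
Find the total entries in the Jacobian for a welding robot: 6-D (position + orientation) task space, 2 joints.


Given: task space dimension = 6, joints = 2
Jacobian is a 6 x 2 matrix
Total entries = rows * columns
Total = 6 * 2
Total = 12

12


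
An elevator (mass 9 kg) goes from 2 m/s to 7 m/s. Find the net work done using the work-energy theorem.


Given: m = 9 kg, v0 = 2 m/s, v = 7 m/s
Using W = (1/2)*m*(v^2 - v0^2)
v^2 = 7^2 = 49
v0^2 = 2^2 = 4
v^2 - v0^2 = 49 - 4 = 45
W = (1/2)*9*45 = 405/2 J

405/2 J


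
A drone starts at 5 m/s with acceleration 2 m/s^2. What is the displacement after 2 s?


Given: v0 = 5 m/s, a = 2 m/s^2, t = 2 s
Using s = v0*t + (1/2)*a*t^2
s = 5*2 + (1/2)*2*2^2
s = 10 + (1/2)*8
s = 10 + 4
s = 14

14 m


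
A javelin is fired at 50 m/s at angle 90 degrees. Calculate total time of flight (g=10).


Given: v0 = 50 m/s, theta = 90 deg, g = 10 m/s^2
sin(90) = 1
Using T = 2*v0*sin(theta) / g
T = 2*50*1 / 10
T = 100 / 10
T = 10 s

10 s


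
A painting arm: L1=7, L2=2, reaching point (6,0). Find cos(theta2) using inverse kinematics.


Given: L1 = 7, L2 = 2, target (x, y) = (6, 0)
Using cos(theta2) = (x^2 + y^2 - L1^2 - L2^2) / (2*L1*L2)
x^2 + y^2 = 6^2 + 0 = 36
L1^2 + L2^2 = 49 + 4 = 53
Numerator = 36 - 53 = -17
Denominator = 2*7*2 = 28
cos(theta2) = -17/28 = -17/28

-17/28


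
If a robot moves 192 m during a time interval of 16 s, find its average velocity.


Given: distance d = 192 m, time t = 16 s
Using v = d / t
v = 192 / 16
v = 12 m/s

12 m/s


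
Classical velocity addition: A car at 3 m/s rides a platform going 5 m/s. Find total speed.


Given: object velocity = 3 m/s, platform velocity = 5 m/s (same direction)
Using classical velocity addition: v_total = v_object + v_platform
v_total = 3 + 5
v_total = 8 m/s

8 m/s


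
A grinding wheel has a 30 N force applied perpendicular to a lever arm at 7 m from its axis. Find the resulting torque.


Given: F = 30 N, r = 7 m, angle = 90 deg (perpendicular)
Using tau = F * r * sin(90)
sin(90) = 1
tau = 30 * 7 * 1
tau = 210 Nm

210 Nm


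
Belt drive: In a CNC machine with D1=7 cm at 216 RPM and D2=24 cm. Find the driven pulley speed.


Given: D1 = 7 cm, w1 = 216 RPM, D2 = 24 cm
Using D1*w1 = D2*w2
w2 = D1*w1 / D2
w2 = 7*216 / 24
w2 = 1512 / 24
w2 = 63 RPM

63 RPM


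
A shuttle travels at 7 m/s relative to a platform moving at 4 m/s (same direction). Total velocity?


Given: object velocity = 7 m/s, platform velocity = 4 m/s (same direction)
Using classical velocity addition: v_total = v_object + v_platform
v_total = 7 + 4
v_total = 11 m/s

11 m/s


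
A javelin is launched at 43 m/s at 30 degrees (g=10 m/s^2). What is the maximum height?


Given: v0 = 43 m/s, theta = 30 deg, g = 10 m/s^2
sin^2(30) = 1/4
Using H = v0^2 * sin^2(theta) / (2*g)
H = 43^2 * 1/4 / (2*10)
H = 1849 * 1/4 / 20
H = 1849/4 / 20
H = 1849/80 m

1849/80 m


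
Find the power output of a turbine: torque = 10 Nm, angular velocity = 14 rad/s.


Given: tau = 10 Nm, omega = 14 rad/s
Using P = tau * omega
P = 10 * 14
P = 140 W

140 W


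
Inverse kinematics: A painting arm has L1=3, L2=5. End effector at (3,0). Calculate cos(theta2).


Given: L1 = 3, L2 = 5, target (x, y) = (3, 0)
Using cos(theta2) = (x^2 + y^2 - L1^2 - L2^2) / (2*L1*L2)
x^2 + y^2 = 3^2 + 0 = 9
L1^2 + L2^2 = 9 + 25 = 34
Numerator = 9 - 34 = -25
Denominator = 2*3*5 = 30
cos(theta2) = -25/30 = -5/6

-5/6


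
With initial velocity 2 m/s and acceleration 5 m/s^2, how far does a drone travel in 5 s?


Given: v0 = 2 m/s, a = 5 m/s^2, t = 5 s
Using s = v0*t + (1/2)*a*t^2
s = 2*5 + (1/2)*5*5^2
s = 10 + (1/2)*125
s = 10 + 125/2
s = 145/2

145/2 m


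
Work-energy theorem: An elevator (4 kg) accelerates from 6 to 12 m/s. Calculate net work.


Given: m = 4 kg, v0 = 6 m/s, v = 12 m/s
Using W = (1/2)*m*(v^2 - v0^2)
v^2 = 12^2 = 144
v0^2 = 6^2 = 36
v^2 - v0^2 = 144 - 36 = 108
W = (1/2)*4*108 = 216 J

216 J


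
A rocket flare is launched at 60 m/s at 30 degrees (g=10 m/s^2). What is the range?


Given: v0 = 60 m/s, theta = 30 deg, g = 10 m/s^2
sin(2*30) = sin(60) = sqrt(3)/2
Using R = v0^2 * sin(2*theta) / g
R = 60^2 * (sqrt(3)/2) / 10
R = 3600 * sqrt(3) / 20
R = 180*sqrt(3) m

180*sqrt(3) m


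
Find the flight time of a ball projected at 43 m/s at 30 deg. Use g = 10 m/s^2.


Given: v0 = 43 m/s, theta = 30 deg, g = 10 m/s^2
sin(30) = 1/2
Using T = 2*v0*sin(theta) / g
T = 2*43*1/2 / 10
T = 43 / 10
T = 43/10 s

43/10 s


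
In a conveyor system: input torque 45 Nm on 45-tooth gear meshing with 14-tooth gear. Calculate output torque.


Given: N1 = 45, N2 = 14, T1 = 45 Nm
Using T2/T1 = N2/N1
T2 = T1 * N2 / N1
T2 = 45 * 14 / 45
T2 = 630 / 45
T2 = 14 Nm

14 Nm


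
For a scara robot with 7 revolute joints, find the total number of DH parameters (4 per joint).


Given: 7 joints, 4 DH parameters per joint (d, theta, a, alpha)
Total DH parameters = number_of_joints * 4
Total = 7 * 4
Total = 28

28


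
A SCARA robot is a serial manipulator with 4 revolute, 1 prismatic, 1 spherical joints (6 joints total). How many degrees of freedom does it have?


Given: serial robot with 4 revolute, 1 prismatic, 1 spherical joints
DOF contribution per joint type: revolute=1, prismatic=1, spherical=3, fixed=0
DOF = 4*1 + 1*1 + 1*3
DOF = 8

8


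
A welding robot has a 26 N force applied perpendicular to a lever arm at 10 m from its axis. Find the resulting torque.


Given: F = 26 N, r = 10 m, angle = 90 deg (perpendicular)
Using tau = F * r * sin(90)
sin(90) = 1
tau = 26 * 10 * 1
tau = 260 Nm

260 Nm


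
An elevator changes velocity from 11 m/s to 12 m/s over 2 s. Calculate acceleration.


Given: initial velocity v0 = 11 m/s, final velocity v = 12 m/s, time t = 2 s
Using a = (v - v0) / t
a = (12 - 11) / 2
a = 1 / 2
a = 1/2 m/s^2

1/2 m/s^2


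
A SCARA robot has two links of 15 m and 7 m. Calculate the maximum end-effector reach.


Given: L1 = 15 m, L2 = 7 m
For a 2-link planar arm, max reach = L1 + L2 (fully extended)
Max reach = 15 + 7
Max reach = 22 m

22 m


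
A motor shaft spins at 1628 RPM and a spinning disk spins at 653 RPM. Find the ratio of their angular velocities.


Given: RPM_A = 1628, RPM_B = 653
omega = 2*pi*RPM/60, so omega_A/omega_B = RPM_A / RPM_B
omega_A/omega_B = 1628 / 653
omega_A/omega_B = 1628/653

1628/653


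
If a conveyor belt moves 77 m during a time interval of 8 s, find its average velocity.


Given: distance d = 77 m, time t = 8 s
Using v = d / t
v = 77 / 8
v = 77/8 m/s

77/8 m/s


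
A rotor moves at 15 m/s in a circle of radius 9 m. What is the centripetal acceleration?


Given: v = 15 m/s, r = 9 m
Using a_c = v^2 / r
a_c = 15^2 / 9
a_c = 225 / 9
a_c = 25 m/s^2

25 m/s^2


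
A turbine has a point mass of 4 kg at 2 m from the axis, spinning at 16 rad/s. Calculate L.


Given: m = 4 kg, r = 2 m, omega = 16 rad/s
For a point mass: I = m*r^2
I = 4*2^2 = 4*4 = 16
L = I*omega = 16*16
L = 256 kg*m^2/s

256 kg*m^2/s


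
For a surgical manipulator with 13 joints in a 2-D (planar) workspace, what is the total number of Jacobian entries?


Given: task space dimension = 2, joints = 13
Jacobian is a 2 x 13 matrix
Total entries = rows * columns
Total = 2 * 13
Total = 26

26


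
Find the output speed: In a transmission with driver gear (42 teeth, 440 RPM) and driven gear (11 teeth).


Given: N1 = 42 teeth, w1 = 440 RPM, N2 = 11 teeth
Using N1*w1 = N2*w2
w2 = N1*w1 / N2
w2 = 42*440 / 11
w2 = 18480 / 11
w2 = 1680 RPM

1680 RPM


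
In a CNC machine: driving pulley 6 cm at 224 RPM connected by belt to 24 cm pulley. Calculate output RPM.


Given: D1 = 6 cm, w1 = 224 RPM, D2 = 24 cm
Using D1*w1 = D2*w2
w2 = D1*w1 / D2
w2 = 6*224 / 24
w2 = 1344 / 24
w2 = 56 RPM

56 RPM


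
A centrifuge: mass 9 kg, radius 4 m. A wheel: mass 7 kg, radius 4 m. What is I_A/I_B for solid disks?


Given: M1=9 kg, R1=4 m, M2=7 kg, R2=4 m
For a disk: I = (1/2)*M*R^2, so I_A/I_B = (M1*R1^2)/(M2*R2^2)
M1*R1^2 = 9*16 = 144
M2*R2^2 = 7*16 = 112
I_A/I_B = 144/112 = 9/7

9/7


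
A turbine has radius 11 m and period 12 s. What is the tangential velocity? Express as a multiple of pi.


Given: radius r = 11 m, period T = 12 s
Using v = 2*pi*r / T
v = 2*pi*11 / 12
v = 22*pi / 12
v = 11/6*pi m/s

11/6*pi m/s


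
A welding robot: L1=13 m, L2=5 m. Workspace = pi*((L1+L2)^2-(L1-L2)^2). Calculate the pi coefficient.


Given: L1 = 13, L2 = 5
(L1+L2)^2 = (18)^2 = 324
(L1-L2)^2 = (8)^2 = 64
Difference = 324 - 64 = 260
This equals 4*L1*L2 = 4*13*5 = 260
Workspace area = 260*pi

260


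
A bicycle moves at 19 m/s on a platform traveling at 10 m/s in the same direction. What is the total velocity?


Given: object velocity = 19 m/s, platform velocity = 10 m/s (same direction)
Using classical velocity addition: v_total = v_object + v_platform
v_total = 19 + 10
v_total = 29 m/s

29 m/s


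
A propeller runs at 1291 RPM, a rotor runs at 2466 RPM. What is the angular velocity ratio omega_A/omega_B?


Given: RPM_A = 1291, RPM_B = 2466
omega = 2*pi*RPM/60, so omega_A/omega_B = RPM_A / RPM_B
omega_A/omega_B = 1291 / 2466
omega_A/omega_B = 1291/2466

1291/2466


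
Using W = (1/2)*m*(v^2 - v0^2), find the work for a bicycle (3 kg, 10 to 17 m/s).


Given: m = 3 kg, v0 = 10 m/s, v = 17 m/s
Using W = (1/2)*m*(v^2 - v0^2)
v^2 = 17^2 = 289
v0^2 = 10^2 = 100
v^2 - v0^2 = 289 - 100 = 189
W = (1/2)*3*189 = 567/2 J

567/2 J


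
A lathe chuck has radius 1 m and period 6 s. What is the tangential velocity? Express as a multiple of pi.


Given: radius r = 1 m, period T = 6 s
Using v = 2*pi*r / T
v = 2*pi*1 / 6
v = 2*pi / 6
v = 1/3*pi m/s

1/3*pi m/s


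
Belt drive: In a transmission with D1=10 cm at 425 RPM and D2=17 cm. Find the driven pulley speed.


Given: D1 = 10 cm, w1 = 425 RPM, D2 = 17 cm
Using D1*w1 = D2*w2
w2 = D1*w1 / D2
w2 = 10*425 / 17
w2 = 4250 / 17
w2 = 250 RPM

250 RPM


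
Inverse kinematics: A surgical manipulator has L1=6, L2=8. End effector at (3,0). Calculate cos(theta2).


Given: L1 = 6, L2 = 8, target (x, y) = (3, 0)
Using cos(theta2) = (x^2 + y^2 - L1^2 - L2^2) / (2*L1*L2)
x^2 + y^2 = 3^2 + 0 = 9
L1^2 + L2^2 = 36 + 64 = 100
Numerator = 9 - 100 = -91
Denominator = 2*6*8 = 96
cos(theta2) = -91/96 = -91/96

-91/96


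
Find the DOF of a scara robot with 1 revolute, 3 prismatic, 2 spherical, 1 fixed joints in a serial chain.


Given: serial robot with 1 revolute, 3 prismatic, 2 spherical, 1 fixed joints
DOF contribution per joint type: revolute=1, prismatic=1, spherical=3, fixed=0
DOF = 1*1 + 3*1 + 2*3 + 1*0
DOF = 10

10


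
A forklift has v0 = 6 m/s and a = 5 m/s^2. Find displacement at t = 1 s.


Given: v0 = 6 m/s, a = 5 m/s^2, t = 1 s
Using s = v0*t + (1/2)*a*t^2
s = 6*1 + (1/2)*5*1^2
s = 6 + (1/2)*5
s = 6 + 5/2
s = 17/2

17/2 m


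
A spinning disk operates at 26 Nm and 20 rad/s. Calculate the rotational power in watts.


Given: tau = 26 Nm, omega = 20 rad/s
Using P = tau * omega
P = 26 * 20
P = 520 W

520 W


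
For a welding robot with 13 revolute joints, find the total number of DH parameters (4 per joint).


Given: 13 joints, 4 DH parameters per joint (d, theta, a, alpha)
Total DH parameters = number_of_joints * 4
Total = 13 * 4
Total = 52

52


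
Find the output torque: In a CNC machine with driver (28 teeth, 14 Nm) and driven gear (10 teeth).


Given: N1 = 28, N2 = 10, T1 = 14 Nm
Using T2/T1 = N2/N1
T2 = T1 * N2 / N1
T2 = 14 * 10 / 28
T2 = 140 / 28
T2 = 5 Nm

5 Nm


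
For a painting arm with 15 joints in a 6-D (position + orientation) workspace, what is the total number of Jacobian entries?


Given: task space dimension = 6, joints = 15
Jacobian is a 6 x 15 matrix
Total entries = rows * columns
Total = 6 * 15
Total = 90

90


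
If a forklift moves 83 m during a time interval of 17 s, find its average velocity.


Given: distance d = 83 m, time t = 17 s
Using v = d / t
v = 83 / 17
v = 83/17 m/s

83/17 m/s


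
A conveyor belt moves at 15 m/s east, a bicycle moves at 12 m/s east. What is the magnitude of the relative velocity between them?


Given: v_A = 15 m/s east, v_B = 12 m/s east
Both move in the same direction; relative speed = |v_A - v_B|
|15 - 12| = |3|
= 3 m/s

3 m/s


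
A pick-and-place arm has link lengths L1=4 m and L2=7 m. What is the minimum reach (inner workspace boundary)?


Given: L1 = 4 m, L2 = 7 m
For a 2-link planar arm, min reach = |L1 - L2| (second link folded back)
Min reach = |4 - 7|
Min reach = 3 m

3 m


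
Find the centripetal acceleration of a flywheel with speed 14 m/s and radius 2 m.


Given: v = 14 m/s, r = 2 m
Using a_c = v^2 / r
a_c = 14^2 / 2
a_c = 196 / 2
a_c = 98 m/s^2

98 m/s^2


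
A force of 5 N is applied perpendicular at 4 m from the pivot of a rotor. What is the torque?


Given: F = 5 N, r = 4 m, angle = 90 deg (perpendicular)
Using tau = F * r * sin(90)
sin(90) = 1
tau = 5 * 4 * 1
tau = 20 Nm

20 Nm


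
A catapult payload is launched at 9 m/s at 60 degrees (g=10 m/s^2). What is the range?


Given: v0 = 9 m/s, theta = 60 deg, g = 10 m/s^2
sin(2*60) = sin(120) = sqrt(3)/2
Using R = v0^2 * sin(2*theta) / g
R = 9^2 * (sqrt(3)/2) / 10
R = 81 * sqrt(3) / 20
R = 81/20*sqrt(3) m

81/20*sqrt(3) m


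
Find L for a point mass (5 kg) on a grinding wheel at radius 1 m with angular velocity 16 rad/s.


Given: m = 5 kg, r = 1 m, omega = 16 rad/s
For a point mass: I = m*r^2
I = 5*1^2 = 5*1 = 5
L = I*omega = 5*16
L = 80 kg*m^2/s

80 kg*m^2/s


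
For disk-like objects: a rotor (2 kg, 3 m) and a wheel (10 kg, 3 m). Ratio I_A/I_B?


Given: M1=2 kg, R1=3 m, M2=10 kg, R2=3 m
For a disk: I = (1/2)*M*R^2, so I_A/I_B = (M1*R1^2)/(M2*R2^2)
M1*R1^2 = 2*9 = 18
M2*R2^2 = 10*9 = 90
I_A/I_B = 18/90 = 1/5

1/5


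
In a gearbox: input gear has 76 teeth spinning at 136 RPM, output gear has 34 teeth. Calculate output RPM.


Given: N1 = 76 teeth, w1 = 136 RPM, N2 = 34 teeth
Using N1*w1 = N2*w2
w2 = N1*w1 / N2
w2 = 76*136 / 34
w2 = 10336 / 34
w2 = 304 RPM

304 RPM


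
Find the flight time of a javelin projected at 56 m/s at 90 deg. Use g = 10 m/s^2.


Given: v0 = 56 m/s, theta = 90 deg, g = 10 m/s^2
sin(90) = 1
Using T = 2*v0*sin(theta) / g
T = 2*56*1 / 10
T = 112 / 10
T = 56/5 s

56/5 s


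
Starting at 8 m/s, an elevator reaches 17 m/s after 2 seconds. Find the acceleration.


Given: initial velocity v0 = 8 m/s, final velocity v = 17 m/s, time t = 2 s
Using a = (v - v0) / t
a = (17 - 8) / 2
a = 9 / 2
a = 9/2 m/s^2

9/2 m/s^2


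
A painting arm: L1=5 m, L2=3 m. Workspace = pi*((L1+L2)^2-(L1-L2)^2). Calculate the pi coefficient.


Given: L1 = 5, L2 = 3
(L1+L2)^2 = (8)^2 = 64
(L1-L2)^2 = (2)^2 = 4
Difference = 64 - 4 = 60
This equals 4*L1*L2 = 4*5*3 = 60
Workspace area = 60*pi

60


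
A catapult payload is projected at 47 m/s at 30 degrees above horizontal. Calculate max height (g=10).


Given: v0 = 47 m/s, theta = 30 deg, g = 10 m/s^2
sin^2(30) = 1/4
Using H = v0^2 * sin^2(theta) / (2*g)
H = 47^2 * 1/4 / (2*10)
H = 2209 * 1/4 / 20
H = 2209/4 / 20
H = 2209/80 m

2209/80 m


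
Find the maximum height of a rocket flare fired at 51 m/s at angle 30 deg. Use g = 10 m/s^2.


Given: v0 = 51 m/s, theta = 30 deg, g = 10 m/s^2
sin^2(30) = 1/4
Using H = v0^2 * sin^2(theta) / (2*g)
H = 51^2 * 1/4 / (2*10)
H = 2601 * 1/4 / 20
H = 2601/4 / 20
H = 2601/80 m

2601/80 m


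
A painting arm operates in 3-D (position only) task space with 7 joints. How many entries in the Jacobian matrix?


Given: task space dimension = 3, joints = 7
Jacobian is a 3 x 7 matrix
Total entries = rows * columns
Total = 3 * 7
Total = 21

21


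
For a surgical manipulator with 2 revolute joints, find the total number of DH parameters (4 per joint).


Given: 2 joints, 4 DH parameters per joint (d, theta, a, alpha)
Total DH parameters = number_of_joints * 4
Total = 2 * 4
Total = 8

8


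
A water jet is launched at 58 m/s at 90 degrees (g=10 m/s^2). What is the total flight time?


Given: v0 = 58 m/s, theta = 90 deg, g = 10 m/s^2
sin(90) = 1
Using T = 2*v0*sin(theta) / g
T = 2*58*1 / 10
T = 116 / 10
T = 58/5 s

58/5 s


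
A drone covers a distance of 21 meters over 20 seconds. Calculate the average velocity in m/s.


Given: distance d = 21 m, time t = 20 s
Using v = d / t
v = 21 / 20
v = 21/20 m/s

21/20 m/s


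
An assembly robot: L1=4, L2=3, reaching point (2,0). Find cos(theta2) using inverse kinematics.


Given: L1 = 4, L2 = 3, target (x, y) = (2, 0)
Using cos(theta2) = (x^2 + y^2 - L1^2 - L2^2) / (2*L1*L2)
x^2 + y^2 = 2^2 + 0 = 4
L1^2 + L2^2 = 16 + 9 = 25
Numerator = 4 - 25 = -21
Denominator = 2*4*3 = 24
cos(theta2) = -21/24 = -7/8

-7/8


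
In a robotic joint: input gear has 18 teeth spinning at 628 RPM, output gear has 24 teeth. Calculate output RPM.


Given: N1 = 18 teeth, w1 = 628 RPM, N2 = 24 teeth
Using N1*w1 = N2*w2
w2 = N1*w1 / N2
w2 = 18*628 / 24
w2 = 11304 / 24
w2 = 471 RPM

471 RPM


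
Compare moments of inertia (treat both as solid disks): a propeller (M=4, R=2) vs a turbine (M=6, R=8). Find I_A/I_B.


Given: M1=4 kg, R1=2 m, M2=6 kg, R2=8 m
For a disk: I = (1/2)*M*R^2, so I_A/I_B = (M1*R1^2)/(M2*R2^2)
M1*R1^2 = 4*4 = 16
M2*R2^2 = 6*64 = 384
I_A/I_B = 16/384 = 1/24

1/24


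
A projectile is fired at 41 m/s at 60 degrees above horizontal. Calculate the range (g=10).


Given: v0 = 41 m/s, theta = 60 deg, g = 10 m/s^2
sin(2*60) = sin(120) = sqrt(3)/2
Using R = v0^2 * sin(2*theta) / g
R = 41^2 * (sqrt(3)/2) / 10
R = 1681 * sqrt(3) / 20
R = 1681/20*sqrt(3) m

1681/20*sqrt(3) m


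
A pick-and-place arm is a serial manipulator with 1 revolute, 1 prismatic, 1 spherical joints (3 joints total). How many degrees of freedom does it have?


Given: serial robot with 1 revolute, 1 prismatic, 1 spherical joints
DOF contribution per joint type: revolute=1, prismatic=1, spherical=3, fixed=0
DOF = 1*1 + 1*1 + 1*3
DOF = 5

5


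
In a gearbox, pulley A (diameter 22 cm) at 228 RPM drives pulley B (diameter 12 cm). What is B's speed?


Given: D1 = 22 cm, w1 = 228 RPM, D2 = 12 cm
Using D1*w1 = D2*w2
w2 = D1*w1 / D2
w2 = 22*228 / 12
w2 = 5016 / 12
w2 = 418 RPM

418 RPM


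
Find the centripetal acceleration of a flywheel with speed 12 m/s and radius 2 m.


Given: v = 12 m/s, r = 2 m
Using a_c = v^2 / r
a_c = 12^2 / 2
a_c = 144 / 2
a_c = 72 m/s^2

72 m/s^2


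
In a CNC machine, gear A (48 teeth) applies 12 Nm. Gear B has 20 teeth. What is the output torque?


Given: N1 = 48, N2 = 20, T1 = 12 Nm
Using T2/T1 = N2/N1
T2 = T1 * N2 / N1
T2 = 12 * 20 / 48
T2 = 240 / 48
T2 = 5 Nm

5 Nm


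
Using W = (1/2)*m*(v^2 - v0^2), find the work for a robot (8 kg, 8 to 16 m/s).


Given: m = 8 kg, v0 = 8 m/s, v = 16 m/s
Using W = (1/2)*m*(v^2 - v0^2)
v^2 = 16^2 = 256
v0^2 = 8^2 = 64
v^2 - v0^2 = 256 - 64 = 192
W = (1/2)*8*192 = 768 J

768 J


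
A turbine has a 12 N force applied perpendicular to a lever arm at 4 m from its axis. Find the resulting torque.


Given: F = 12 N, r = 4 m, angle = 90 deg (perpendicular)
Using tau = F * r * sin(90)
sin(90) = 1
tau = 12 * 4 * 1
tau = 48 Nm

48 Nm


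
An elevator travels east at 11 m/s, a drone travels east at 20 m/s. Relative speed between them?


Given: v_A = 11 m/s east, v_B = 20 m/s east
Both move in the same direction; relative speed = |v_A - v_B|
|11 - 20| = |-9|
= 9 m/s

9 m/s


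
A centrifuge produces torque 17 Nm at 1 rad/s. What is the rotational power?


Given: tau = 17 Nm, omega = 1 rad/s
Using P = tau * omega
P = 17 * 1
P = 17 W

17 W


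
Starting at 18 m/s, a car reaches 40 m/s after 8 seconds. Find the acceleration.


Given: initial velocity v0 = 18 m/s, final velocity v = 40 m/s, time t = 8 s
Using a = (v - v0) / t
a = (40 - 18) / 8
a = 22 / 8
a = 11/4 m/s^2

11/4 m/s^2


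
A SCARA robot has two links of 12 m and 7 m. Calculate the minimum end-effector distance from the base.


Given: L1 = 12 m, L2 = 7 m
For a 2-link planar arm, min reach = |L1 - L2| (second link folded back)
Min reach = |12 - 7|
Min reach = 5 m

5 m


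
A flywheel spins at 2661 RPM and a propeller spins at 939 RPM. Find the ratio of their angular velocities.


Given: RPM_A = 2661, RPM_B = 939
omega = 2*pi*RPM/60, so omega_A/omega_B = RPM_A / RPM_B
omega_A/omega_B = 2661 / 939
omega_A/omega_B = 887/313

887/313


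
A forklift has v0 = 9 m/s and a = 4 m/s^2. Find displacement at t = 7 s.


Given: v0 = 9 m/s, a = 4 m/s^2, t = 7 s
Using s = v0*t + (1/2)*a*t^2
s = 9*7 + (1/2)*4*7^2
s = 63 + (1/2)*196
s = 63 + 98
s = 161

161 m


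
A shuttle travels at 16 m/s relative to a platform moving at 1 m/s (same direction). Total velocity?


Given: object velocity = 16 m/s, platform velocity = 1 m/s (same direction)
Using classical velocity addition: v_total = v_object + v_platform
v_total = 16 + 1
v_total = 17 m/s

17 m/s


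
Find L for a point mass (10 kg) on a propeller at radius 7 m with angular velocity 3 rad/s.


Given: m = 10 kg, r = 7 m, omega = 3 rad/s
For a point mass: I = m*r^2
I = 10*7^2 = 10*49 = 490
L = I*omega = 490*3
L = 1470 kg*m^2/s

1470 kg*m^2/s


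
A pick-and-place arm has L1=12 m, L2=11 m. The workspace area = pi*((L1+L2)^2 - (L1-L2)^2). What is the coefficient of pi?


Given: L1 = 12, L2 = 11
(L1+L2)^2 = (23)^2 = 529
(L1-L2)^2 = (1)^2 = 1
Difference = 529 - 1 = 528
This equals 4*L1*L2 = 4*12*11 = 528
Workspace area = 528*pi

528


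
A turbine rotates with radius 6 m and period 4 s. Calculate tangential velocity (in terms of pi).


Given: radius r = 6 m, period T = 4 s
Using v = 2*pi*r / T
v = 2*pi*6 / 4
v = 12*pi / 4
v = 3*pi m/s

3*pi m/s


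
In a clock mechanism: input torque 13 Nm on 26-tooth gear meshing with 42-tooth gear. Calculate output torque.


Given: N1 = 26, N2 = 42, T1 = 13 Nm
Using T2/T1 = N2/N1
T2 = T1 * N2 / N1
T2 = 13 * 42 / 26
T2 = 546 / 26
T2 = 21 Nm

21 Nm


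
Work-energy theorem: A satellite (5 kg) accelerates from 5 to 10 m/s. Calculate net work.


Given: m = 5 kg, v0 = 5 m/s, v = 10 m/s
Using W = (1/2)*m*(v^2 - v0^2)
v^2 = 10^2 = 100
v0^2 = 5^2 = 25
v^2 - v0^2 = 100 - 25 = 75
W = (1/2)*5*75 = 375/2 J

375/2 J


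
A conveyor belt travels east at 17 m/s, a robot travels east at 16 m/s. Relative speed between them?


Given: v_A = 17 m/s east, v_B = 16 m/s east
Both move in the same direction; relative speed = |v_A - v_B|
|17 - 16| = |1|
= 1 m/s

1 m/s


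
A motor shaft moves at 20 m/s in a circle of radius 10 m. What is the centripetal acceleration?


Given: v = 20 m/s, r = 10 m
Using a_c = v^2 / r
a_c = 20^2 / 10
a_c = 400 / 10
a_c = 40 m/s^2

40 m/s^2


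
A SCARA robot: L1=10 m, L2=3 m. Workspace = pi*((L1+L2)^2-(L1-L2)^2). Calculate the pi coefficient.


Given: L1 = 10, L2 = 3
(L1+L2)^2 = (13)^2 = 169
(L1-L2)^2 = (7)^2 = 49
Difference = 169 - 49 = 120
This equals 4*L1*L2 = 4*10*3 = 120
Workspace area = 120*pi

120


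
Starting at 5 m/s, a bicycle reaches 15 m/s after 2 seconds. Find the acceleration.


Given: initial velocity v0 = 5 m/s, final velocity v = 15 m/s, time t = 2 s
Using a = (v - v0) / t
a = (15 - 5) / 2
a = 10 / 2
a = 5 m/s^2

5 m/s^2


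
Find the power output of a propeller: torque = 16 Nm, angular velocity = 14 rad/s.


Given: tau = 16 Nm, omega = 14 rad/s
Using P = tau * omega
P = 16 * 14
P = 224 W

224 W


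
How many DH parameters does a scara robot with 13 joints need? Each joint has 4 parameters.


Given: 13 joints, 4 DH parameters per joint (d, theta, a, alpha)
Total DH parameters = number_of_joints * 4
Total = 13 * 4
Total = 52

52


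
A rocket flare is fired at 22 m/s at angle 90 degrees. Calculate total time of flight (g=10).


Given: v0 = 22 m/s, theta = 90 deg, g = 10 m/s^2
sin(90) = 1
Using T = 2*v0*sin(theta) / g
T = 2*22*1 / 10
T = 44 / 10
T = 22/5 s

22/5 s


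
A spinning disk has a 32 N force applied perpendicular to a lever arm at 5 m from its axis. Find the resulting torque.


Given: F = 32 N, r = 5 m, angle = 90 deg (perpendicular)
Using tau = F * r * sin(90)
sin(90) = 1
tau = 32 * 5 * 1
tau = 160 Nm

160 Nm


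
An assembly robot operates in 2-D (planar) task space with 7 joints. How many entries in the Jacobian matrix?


Given: task space dimension = 2, joints = 7
Jacobian is a 2 x 7 matrix
Total entries = rows * columns
Total = 2 * 7
Total = 14

14


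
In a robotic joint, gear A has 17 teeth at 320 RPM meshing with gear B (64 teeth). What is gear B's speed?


Given: N1 = 17 teeth, w1 = 320 RPM, N2 = 64 teeth
Using N1*w1 = N2*w2
w2 = N1*w1 / N2
w2 = 17*320 / 64
w2 = 5440 / 64
w2 = 85 RPM

85 RPM


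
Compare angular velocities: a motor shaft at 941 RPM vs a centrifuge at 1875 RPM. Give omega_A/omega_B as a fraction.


Given: RPM_A = 941, RPM_B = 1875
omega = 2*pi*RPM/60, so omega_A/omega_B = RPM_A / RPM_B
omega_A/omega_B = 941 / 1875
omega_A/omega_B = 941/1875

941/1875


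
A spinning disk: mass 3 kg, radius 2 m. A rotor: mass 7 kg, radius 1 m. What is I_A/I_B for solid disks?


Given: M1=3 kg, R1=2 m, M2=7 kg, R2=1 m
For a disk: I = (1/2)*M*R^2, so I_A/I_B = (M1*R1^2)/(M2*R2^2)
M1*R1^2 = 3*4 = 12
M2*R2^2 = 7*1 = 7
I_A/I_B = 12/7 = 12/7

12/7


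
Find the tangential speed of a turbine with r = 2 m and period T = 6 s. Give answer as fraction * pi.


Given: radius r = 2 m, period T = 6 s
Using v = 2*pi*r / T
v = 2*pi*2 / 6
v = 4*pi / 6
v = 2/3*pi m/s

2/3*pi m/s


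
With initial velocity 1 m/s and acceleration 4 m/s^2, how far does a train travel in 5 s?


Given: v0 = 1 m/s, a = 4 m/s^2, t = 5 s
Using s = v0*t + (1/2)*a*t^2
s = 1*5 + (1/2)*4*5^2
s = 5 + (1/2)*100
s = 5 + 50
s = 55

55 m


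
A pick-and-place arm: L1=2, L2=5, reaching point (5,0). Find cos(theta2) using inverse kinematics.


Given: L1 = 2, L2 = 5, target (x, y) = (5, 0)
Using cos(theta2) = (x^2 + y^2 - L1^2 - L2^2) / (2*L1*L2)
x^2 + y^2 = 5^2 + 0 = 25
L1^2 + L2^2 = 4 + 25 = 29
Numerator = 25 - 29 = -4
Denominator = 2*2*5 = 20
cos(theta2) = -4/20 = -1/5

-1/5


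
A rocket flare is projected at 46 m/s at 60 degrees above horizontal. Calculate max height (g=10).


Given: v0 = 46 m/s, theta = 60 deg, g = 10 m/s^2
sin^2(60) = 3/4
Using H = v0^2 * sin^2(theta) / (2*g)
H = 46^2 * 3/4 / (2*10)
H = 2116 * 3/4 / 20
H = 1587 / 20
H = 1587/20 m

1587/20 m


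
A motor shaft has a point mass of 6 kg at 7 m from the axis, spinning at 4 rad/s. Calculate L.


Given: m = 6 kg, r = 7 m, omega = 4 rad/s
For a point mass: I = m*r^2
I = 6*7^2 = 6*49 = 294
L = I*omega = 294*4
L = 1176 kg*m^2/s

1176 kg*m^2/s


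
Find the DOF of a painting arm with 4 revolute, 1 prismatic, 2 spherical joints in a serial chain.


Given: serial robot with 4 revolute, 1 prismatic, 2 spherical joints
DOF contribution per joint type: revolute=1, prismatic=1, spherical=3, fixed=0
DOF = 4*1 + 1*1 + 2*3
DOF = 11

11


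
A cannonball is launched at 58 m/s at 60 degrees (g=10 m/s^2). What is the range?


Given: v0 = 58 m/s, theta = 60 deg, g = 10 m/s^2
sin(2*60) = sin(120) = sqrt(3)/2
Using R = v0^2 * sin(2*theta) / g
R = 58^2 * (sqrt(3)/2) / 10
R = 3364 * sqrt(3) / 20
R = 841/5*sqrt(3) m

841/5*sqrt(3) m


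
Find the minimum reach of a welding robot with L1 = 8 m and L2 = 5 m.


Given: L1 = 8 m, L2 = 5 m
For a 2-link planar arm, min reach = |L1 - L2| (second link folded back)
Min reach = |8 - 5|
Min reach = 3 m

3 m


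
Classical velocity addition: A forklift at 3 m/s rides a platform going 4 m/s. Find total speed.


Given: object velocity = 3 m/s, platform velocity = 4 m/s (same direction)
Using classical velocity addition: v_total = v_object + v_platform
v_total = 3 + 4
v_total = 7 m/s

7 m/s


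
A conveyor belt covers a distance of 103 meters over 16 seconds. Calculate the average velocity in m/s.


Given: distance d = 103 m, time t = 16 s
Using v = d / t
v = 103 / 16
v = 103/16 m/s

103/16 m/s


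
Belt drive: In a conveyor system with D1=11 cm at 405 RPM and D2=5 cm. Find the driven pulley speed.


Given: D1 = 11 cm, w1 = 405 RPM, D2 = 5 cm
Using D1*w1 = D2*w2
w2 = D1*w1 / D2
w2 = 11*405 / 5
w2 = 4455 / 5
w2 = 891 RPM

891 RPM


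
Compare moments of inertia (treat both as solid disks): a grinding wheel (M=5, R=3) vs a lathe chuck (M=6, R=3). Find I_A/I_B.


Given: M1=5 kg, R1=3 m, M2=6 kg, R2=3 m
For a disk: I = (1/2)*M*R^2, so I_A/I_B = (M1*R1^2)/(M2*R2^2)
M1*R1^2 = 5*9 = 45
M2*R2^2 = 6*9 = 54
I_A/I_B = 45/54 = 5/6

5/6


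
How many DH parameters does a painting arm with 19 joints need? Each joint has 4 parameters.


Given: 19 joints, 4 DH parameters per joint (d, theta, a, alpha)
Total DH parameters = number_of_joints * 4
Total = 19 * 4
Total = 76

76


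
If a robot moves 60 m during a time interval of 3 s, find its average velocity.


Given: distance d = 60 m, time t = 3 s
Using v = d / t
v = 60 / 3
v = 20 m/s

20 m/s
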